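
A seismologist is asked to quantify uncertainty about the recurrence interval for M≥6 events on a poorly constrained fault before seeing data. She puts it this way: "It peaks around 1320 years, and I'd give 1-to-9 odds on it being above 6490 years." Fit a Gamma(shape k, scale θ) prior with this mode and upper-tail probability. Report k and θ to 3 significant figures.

Gamma(k,θ) with k>1 has mode (k−1)θ, so θ = 1320/(k−1).
Need P(X < 6490) = 0.9 with θ tied to k this way. Start at k = 2, θ = 1320: P(X<6490) ≈ 0.957.
Too high — lower k to spread out. Iterating converges to k ≈ 1.7.
Then θ = 1320/(1.7−1) ≈ 1890.

k ≈ 1.7, θ ≈ 1890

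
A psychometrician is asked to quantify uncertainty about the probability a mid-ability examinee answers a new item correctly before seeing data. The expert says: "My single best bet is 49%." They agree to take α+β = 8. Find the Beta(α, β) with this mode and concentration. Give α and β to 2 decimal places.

For α,β > 1 the Beta mode is (α−1)/(α+β−2). With α+β = 8, the mode is (α−1)/6.
Set (α−1)/6 = 0.49 → α = 1 + 0.49·6 = 3.94.
β = 8 − α = 4.06.

α = 3.94, β = 4.06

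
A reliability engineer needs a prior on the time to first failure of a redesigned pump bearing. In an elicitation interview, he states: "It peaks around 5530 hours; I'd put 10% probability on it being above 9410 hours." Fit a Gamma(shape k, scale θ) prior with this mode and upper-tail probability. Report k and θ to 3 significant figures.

k ≈ 7.7, θ ≈ 825

Gamma(k,θ) with k>1 has mode (k−1)θ, so θ = 5530/(k−1).
Need P(X < 9410) = 0.9 with θ tied to k this way. Start at k = 2, θ = 5530: P(X<9410) ≈ 0.507.
Too low — raise k to concentrate. Iterating converges to k ≈ 7.7.
Then θ = 5530/(7.7−1) ≈ 825.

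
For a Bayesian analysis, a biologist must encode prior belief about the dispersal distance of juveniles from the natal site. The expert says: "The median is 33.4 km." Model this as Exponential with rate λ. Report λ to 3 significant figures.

λ ≈ 0.0208

Exponential median = ln 2 / λ, so λ = ln 2 / 33.4 = 0.0208.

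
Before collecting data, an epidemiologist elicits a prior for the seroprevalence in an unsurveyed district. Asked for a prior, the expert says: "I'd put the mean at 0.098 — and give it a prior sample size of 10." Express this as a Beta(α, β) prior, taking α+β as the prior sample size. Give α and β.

Under the effective-sample-size interpretation, Beta(α, β) has prior mean α/(α+β) and prior sample size α+β.
So α+β = 10 and α/(α+β) = 0.098, giving α = 0.098·10 = 0.98 and β = 10 − 0.98 = 9.02.

α = 0.98, β = 9.02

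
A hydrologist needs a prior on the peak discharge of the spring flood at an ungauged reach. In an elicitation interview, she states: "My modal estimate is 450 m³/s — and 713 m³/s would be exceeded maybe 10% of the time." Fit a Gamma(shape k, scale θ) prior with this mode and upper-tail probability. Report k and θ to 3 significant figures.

k ≈ 9.86, θ ≈ 50.8

Gamma(k,θ) with k>1 has mode (k−1)θ, so θ = 450/(k−1).
Need P(X < 713) = 0.9 with θ tied to k this way. Start at k = 2, θ = 450: P(X<713) ≈ 0.470.
Too low — raise k to concentrate. Iterating converges to k ≈ 9.86.
Then θ = 450/(9.86−1) ≈ 50.8.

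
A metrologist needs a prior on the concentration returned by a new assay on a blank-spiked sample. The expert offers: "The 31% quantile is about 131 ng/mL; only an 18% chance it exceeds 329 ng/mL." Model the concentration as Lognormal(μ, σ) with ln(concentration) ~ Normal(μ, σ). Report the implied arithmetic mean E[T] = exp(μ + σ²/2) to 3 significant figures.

If T ~ Lognormal(μ,σ) then ln T ~ Normal(μ,σ), so the p-quantile of ln T is μ + z_p·σ.
ln(131) = 4.875 and ln(329) = 5.796; z_{0.31} = -0.4959, z_{0.82} = 0.9154.
σ = (5.796 − 4.875)/(0.9154 − (-0.4959)) = 0.653.
μ = 4.875 − (-0.4959)·0.653 = 5.199.
E[T] = exp(μ + σ²/2) = exp(5.199 + 0.2129) = 224 ng/mL.

E[T] ≈ 224 ng/mL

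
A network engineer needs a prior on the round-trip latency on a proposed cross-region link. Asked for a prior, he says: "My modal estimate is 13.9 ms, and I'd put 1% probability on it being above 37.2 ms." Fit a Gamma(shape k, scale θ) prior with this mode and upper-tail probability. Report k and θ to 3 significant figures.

Gamma(k,θ) with k>1 has mode (k−1)θ, so θ = 13.9/(k−1).
Need P(X < 37.2) = 0.99 with θ tied to k this way. Start at k = 2, θ = 13.9: P(X<37.2) ≈ 0.747.
Too low — raise k to concentrate. Iterating converges to k ≈ 5.77.
Then θ = 13.9/(5.77−1) ≈ 2.91.

k ≈ 5.77, θ ≈ 2.91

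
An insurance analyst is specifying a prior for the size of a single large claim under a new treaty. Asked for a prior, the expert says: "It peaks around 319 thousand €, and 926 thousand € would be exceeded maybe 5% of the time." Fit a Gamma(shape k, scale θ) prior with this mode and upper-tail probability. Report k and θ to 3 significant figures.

Gamma(k,θ) with k>1 has mode (k−1)θ, so θ = 319/(k−1).
Need P(X < 926) = 0.95 with θ tied to k this way. Start at k = 2, θ = 319: P(X<926) ≈ 0.786.
Too low — raise k to concentrate. Iterating converges to k ≈ 3.34.
Then θ = 319/(3.34−1) ≈ 136.

k ≈ 3.34, θ ≈ 136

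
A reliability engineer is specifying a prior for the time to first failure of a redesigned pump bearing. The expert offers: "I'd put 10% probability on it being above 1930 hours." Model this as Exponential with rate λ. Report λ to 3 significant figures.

λ ≈ 0.00119

P(T > 1930.0) = e^(−λ·1930.0) = 0.1, so λ = −ln(0.1)/1930.0 = 0.00119.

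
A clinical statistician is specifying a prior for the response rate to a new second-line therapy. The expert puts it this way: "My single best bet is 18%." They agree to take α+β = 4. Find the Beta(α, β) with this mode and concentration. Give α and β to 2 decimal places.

For α,β > 1 the Beta mode is (α−1)/(α+β−2). With α+β = 4, the mode is (α−1)/2.
Set (α−1)/2 = 0.18 → α = 1 + 0.18·2 = 1.36.
β = 4 − α = 2.64.

α = 1.36, β = 2.64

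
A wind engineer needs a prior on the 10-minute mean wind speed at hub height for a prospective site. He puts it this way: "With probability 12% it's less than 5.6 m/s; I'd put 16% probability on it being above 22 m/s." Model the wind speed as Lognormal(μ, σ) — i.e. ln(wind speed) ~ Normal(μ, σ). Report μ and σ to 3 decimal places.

If T ~ Lognormal(μ,σ) then ln T ~ Normal(μ,σ), so the p-quantile of ln T is μ + z_p·σ.
ln(5.6) = 1.723 and ln(22) = 3.091; z_{0.12} = -1.175, z_{0.84} = 0.9945.
σ = (3.091 − 1.723)/(0.9945 − (-1.175)) = 0.631.
μ = 1.723 − (-1.175)·0.631 = 2.464.

μ ≈ 2.464, σ ≈ 0.631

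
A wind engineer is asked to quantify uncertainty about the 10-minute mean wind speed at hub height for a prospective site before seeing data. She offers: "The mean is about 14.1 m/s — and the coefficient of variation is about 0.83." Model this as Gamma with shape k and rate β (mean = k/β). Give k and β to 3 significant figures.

k ≈ 1.45, β ≈ 0.103

For Gamma(k, rate β): mean = k/β, variance = k/β², so CV = 1/√k.
CV = 0.83, hence k = 1/CV² = 1.45.
Then β = k/mean = 1.45/14.1 = 0.103.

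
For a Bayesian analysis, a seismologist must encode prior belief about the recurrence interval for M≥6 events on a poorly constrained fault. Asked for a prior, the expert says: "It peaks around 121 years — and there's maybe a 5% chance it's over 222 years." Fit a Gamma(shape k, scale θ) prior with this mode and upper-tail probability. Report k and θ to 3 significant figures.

Gamma(k,θ) with k>1 has mode (k−1)θ, so θ = 121/(k−1).
Need P(X < 222) = 0.95 with θ tied to k this way. Start at k = 2, θ = 121: P(X<222) ≈ 0.547.
Too low — raise k to concentrate. Iterating converges to k ≈ 8.56.
Then θ = 121/(8.56−1) ≈ 16.

k ≈ 8.56, θ ≈ 16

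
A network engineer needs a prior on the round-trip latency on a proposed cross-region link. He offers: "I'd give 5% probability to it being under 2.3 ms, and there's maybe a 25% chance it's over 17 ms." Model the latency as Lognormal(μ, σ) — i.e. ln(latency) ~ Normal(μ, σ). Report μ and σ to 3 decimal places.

μ ≈ 2.252, σ ≈ 0.862

If T ~ Lognormal(μ,σ) then ln T ~ Normal(μ,σ), so the p-quantile of ln T is μ + z_p·σ.
ln(2.3) = 0.8329 and ln(17) = 2.833; z_{0.05} = -1.645, z_{0.75} = 0.6745.
σ = (2.833 − 0.8329)/(0.6745 − (-1.645)) = 0.862.
μ = 0.8329 − (-1.645)·0.862 = 2.252.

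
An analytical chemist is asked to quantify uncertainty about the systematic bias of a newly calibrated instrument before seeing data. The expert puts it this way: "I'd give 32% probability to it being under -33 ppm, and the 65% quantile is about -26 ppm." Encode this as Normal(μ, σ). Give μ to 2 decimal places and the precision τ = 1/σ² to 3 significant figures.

For Normal(μ,σ), the p-quantile is μ + z_p·σ. Here z_{0.32} = -0.4677, z_{0.65} = 0.3853.
So -33 = μ − 0.4677σ and -26 = μ + 0.3853σ.
Subtracting: σ = (-26 − -33)/(0.3853 − (-0.4677)) = 8.21.
Then μ = -33 − (-0.4677)·8.21 = -29.16.
Precision τ = 1/σ² = 1/8.206² = 0.0148.

μ = -29.16, τ = 0.0148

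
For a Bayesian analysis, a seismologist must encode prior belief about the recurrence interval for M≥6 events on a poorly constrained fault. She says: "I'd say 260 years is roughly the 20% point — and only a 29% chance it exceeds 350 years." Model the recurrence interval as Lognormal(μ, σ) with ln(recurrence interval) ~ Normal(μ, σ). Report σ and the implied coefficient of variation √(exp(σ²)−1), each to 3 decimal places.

σ ≈ 0.213, CV ≈ 0.216

If T ~ Lognormal(μ,σ) then ln T ~ Normal(μ,σ), so the p-quantile of ln T is μ + z_p·σ.
ln(260) = 5.561 and ln(350) = 5.858; z_{0.2} = -0.8416, z_{0.71} = 0.5534.
σ = (5.858 − 5.561)/(0.5534 − (-0.8416)) = 0.213.
μ = 5.561 − (-0.8416)·0.213 = 5.740.
CV = √(exp(σ²)−1) = √(exp(0.0454)−1) = 0.216.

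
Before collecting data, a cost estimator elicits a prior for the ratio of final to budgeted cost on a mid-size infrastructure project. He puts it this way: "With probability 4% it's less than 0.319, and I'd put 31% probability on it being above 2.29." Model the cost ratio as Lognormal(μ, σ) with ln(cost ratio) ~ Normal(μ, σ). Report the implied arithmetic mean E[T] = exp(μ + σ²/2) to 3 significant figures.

If T ~ Lognormal(μ,σ) then ln T ~ Normal(μ,σ), so the p-quantile of ln T is μ + z_p·σ.
ln(0.319) = -1.143 and ln(2.29) = 0.8286; z_{0.04} = -1.751, z_{0.69} = 0.4959.
σ = (0.8286 − -1.143)/(0.4959 − (-1.751)) = 0.877.
μ = -1.143 − (-1.751)·0.877 = 0.393.
E[T] = exp(μ + σ²/2) = exp(0.393 + 0.3849) = 2.18.

E[T] ≈ 2.18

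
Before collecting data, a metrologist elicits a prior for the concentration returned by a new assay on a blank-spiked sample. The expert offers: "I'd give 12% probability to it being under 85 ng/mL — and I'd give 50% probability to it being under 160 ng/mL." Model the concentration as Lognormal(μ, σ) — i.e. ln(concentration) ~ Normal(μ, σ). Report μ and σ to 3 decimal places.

If T ~ Lognormal(μ,σ) then ln T ~ Normal(μ,σ), so the p-quantile of ln T is μ + z_p·σ.
ln(85) = 4.443 and ln(160) = 5.075; z_{0.12} = -1.175, z_{0.5} = 0.
σ = (5.075 − 4.443)/(0 − (-1.175)) = 0.538.
μ = 4.443 − (-1.175)·0.538 = 5.075.

μ ≈ 5.075, σ ≈ 0.538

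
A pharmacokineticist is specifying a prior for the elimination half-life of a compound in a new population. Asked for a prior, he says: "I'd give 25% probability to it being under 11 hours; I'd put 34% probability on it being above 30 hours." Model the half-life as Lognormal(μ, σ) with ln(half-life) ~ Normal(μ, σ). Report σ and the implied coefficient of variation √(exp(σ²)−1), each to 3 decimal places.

σ ≈ 0.923, CV ≈ 1.159

If T ~ Lognormal(μ,σ) then ln T ~ Normal(μ,σ), so the p-quantile of ln T is μ + z_p·σ.
ln(11) = 2.398 and ln(30) = 3.401; z_{0.25} = -0.6745, z_{0.66} = 0.4125.
σ = (3.401 − 2.398)/(0.4125 − (-0.6745)) = 0.923.
μ = 2.398 − (-0.6745)·0.923 = 3.020.
CV = √(exp(σ²)−1) = √(exp(0.8520)−1) = 1.159.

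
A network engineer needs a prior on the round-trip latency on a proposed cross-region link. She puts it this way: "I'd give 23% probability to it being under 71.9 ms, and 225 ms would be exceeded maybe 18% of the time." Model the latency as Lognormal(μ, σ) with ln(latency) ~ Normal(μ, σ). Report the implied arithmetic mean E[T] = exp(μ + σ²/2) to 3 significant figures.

If T ~ Lognormal(μ,σ) then ln T ~ Normal(μ,σ), so the p-quantile of ln T is μ + z_p·σ.
ln(71.9) = 4.275 and ln(225) = 5.416; z_{0.23} = -0.7388, z_{0.82} = 0.9154.
σ = (5.416 − 4.275)/(0.9154 − (-0.7388)) = 0.690.
μ = 4.275 − (-0.7388)·0.690 = 4.785.
E[T] = exp(μ + σ²/2) = exp(4.785 + 0.2378) = 152 ms.

E[T] ≈ 152 ms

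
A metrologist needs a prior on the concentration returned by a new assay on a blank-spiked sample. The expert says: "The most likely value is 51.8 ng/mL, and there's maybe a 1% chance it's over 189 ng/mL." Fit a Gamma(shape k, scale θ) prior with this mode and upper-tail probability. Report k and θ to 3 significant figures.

k ≈ 3.56, θ ≈ 20.3

Gamma(k,θ) with k>1 has mode (k−1)θ, so θ = 51.8/(k−1).
Need P(X < 189) = 0.99 with θ tied to k this way. Start at k = 2, θ = 51.8: P(X<189) ≈ 0.879.
Too low — raise k to concentrate. Iterating converges to k ≈ 3.56.
Then θ = 51.8/(3.56−1) ≈ 20.3.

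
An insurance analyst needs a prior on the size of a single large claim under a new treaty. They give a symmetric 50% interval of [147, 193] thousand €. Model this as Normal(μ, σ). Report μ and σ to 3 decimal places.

μ = 170.000, σ = 34.100

A symmetric 50% interval runs μ ± z·σ with z = 0.6745.
Half-width = 23, so σ = 23/0.6745 = 34.100.
μ is the interval midpoint, 170.000.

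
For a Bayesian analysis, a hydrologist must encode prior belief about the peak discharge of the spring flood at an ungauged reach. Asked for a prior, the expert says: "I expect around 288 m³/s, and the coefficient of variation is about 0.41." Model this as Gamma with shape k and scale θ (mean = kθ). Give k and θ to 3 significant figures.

For Gamma(k, scale θ): mean = kθ, variance = kθ², so CV = 1/√k.
CV = 0.41, hence k = 1/CV² = 5.95.
Then θ = mean/k = 288/5.95 = 48.4.

k ≈ 5.95, θ ≈ 48.4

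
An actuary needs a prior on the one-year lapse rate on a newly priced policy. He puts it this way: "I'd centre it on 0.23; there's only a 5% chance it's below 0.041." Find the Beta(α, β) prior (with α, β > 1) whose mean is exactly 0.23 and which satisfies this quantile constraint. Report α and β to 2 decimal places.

α ≈ 1.75, β ≈ 5.86

With mean 0.23 fixed, write α = 0.23s, β = 0.77s where s = α+β.
Need P(θ < 0.041) = 0.05 under Beta(0.23s, 0.77s). Normal approximation: (q−m)/√(m(1−m)/s) ≈ z_{0.05} = -1.64, so s ≈ 0.23·0.77·(-1.64)²/(0.041−0.23)² = 13.4.
At s = 13.4: P(θ<0.041) ≈ 0.011. Adjusting to match 0.05 gives s ≈ 7.62.
So α = 0.23·7.62 ≈ 1.75, β = 0.77·7.62 ≈ 5.86.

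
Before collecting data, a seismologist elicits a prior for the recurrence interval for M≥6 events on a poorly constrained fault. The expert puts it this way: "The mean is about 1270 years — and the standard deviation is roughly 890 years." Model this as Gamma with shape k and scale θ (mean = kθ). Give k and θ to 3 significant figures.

For Gamma(k, scale θ): mean = kθ, variance = kθ², so CV = 1/√k.
CV = SD/mean = 890/1270 = 0.7008, hence k = 1/CV² = 2.04.
Then θ = mean/k = 1270/2.04 = 624.

k ≈ 2.04, θ ≈ 624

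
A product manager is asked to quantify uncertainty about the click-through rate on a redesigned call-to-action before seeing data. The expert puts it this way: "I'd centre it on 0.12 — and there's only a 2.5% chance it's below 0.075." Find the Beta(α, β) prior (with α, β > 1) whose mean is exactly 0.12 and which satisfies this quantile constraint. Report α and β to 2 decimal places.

α ≈ 19.68, β ≈ 144.30

With mean 0.12 fixed, write α = 0.12s, β = 0.88s where s = α+β.
Need P(θ < 0.075) = 0.025 under Beta(0.12s, 0.88s). Normal approximation: (q−m)/√(m(1−m)/s) ≈ z_{0.025} = -1.96, so s ≈ 0.12·0.88·(-1.96)²/(0.075−0.12)² = 200.3.
At s = 200.3: P(θ<0.075) ≈ 0.015. Adjusting to match 0.025 gives s ≈ 163.98.
So α = 0.12·163.98 ≈ 19.68, β = 0.88·163.98 ≈ 144.30.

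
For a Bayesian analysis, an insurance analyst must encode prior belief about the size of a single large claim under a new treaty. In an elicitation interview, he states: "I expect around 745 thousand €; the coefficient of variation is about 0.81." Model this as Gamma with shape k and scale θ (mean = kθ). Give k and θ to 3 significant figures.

For Gamma(k, scale θ): mean = kθ, variance = kθ², so CV = 1/√k.
CV = 0.81, hence k = 1/CV² = 1.52.
Then θ = mean/k = 745/1.52 = 489.

k ≈ 1.52, θ ≈ 489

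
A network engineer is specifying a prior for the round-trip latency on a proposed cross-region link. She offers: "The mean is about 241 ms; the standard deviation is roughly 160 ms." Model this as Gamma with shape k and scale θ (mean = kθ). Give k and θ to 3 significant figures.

k ≈ 2.27, θ ≈ 106

For Gamma(k, scale θ): mean = kθ, variance = kθ², so CV = 1/√k.
CV = SD/mean = 160/241 = 0.6639, hence k = 1/CV² = 2.27.
Then θ = mean/k = 241/2.27 = 106.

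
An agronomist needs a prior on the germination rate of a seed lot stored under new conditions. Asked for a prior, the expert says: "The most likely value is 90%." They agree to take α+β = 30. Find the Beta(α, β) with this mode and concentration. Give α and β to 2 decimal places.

For α,β > 1 the Beta mode is (α−1)/(α+β−2). With α+β = 30, the mode is (α−1)/28.
Set (α−1)/28 = 0.9 → α = 1 + 0.9·28 = 26.20.
β = 30 − α = 3.80.

α = 26.20, β = 3.80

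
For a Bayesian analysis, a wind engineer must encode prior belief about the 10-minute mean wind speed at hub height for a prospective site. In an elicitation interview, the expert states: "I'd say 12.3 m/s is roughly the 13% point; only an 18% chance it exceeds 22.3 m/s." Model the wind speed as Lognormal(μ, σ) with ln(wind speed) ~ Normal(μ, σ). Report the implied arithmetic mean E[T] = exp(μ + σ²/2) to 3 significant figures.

If T ~ Lognormal(μ,σ) then ln T ~ Normal(μ,σ), so the p-quantile of ln T is μ + z_p·σ.
ln(12.3) = 2.51 and ln(22.3) = 3.105; z_{0.13} = -1.126, z_{0.82} = 0.9154.
σ = (3.105 − 2.51)/(0.9154 − (-1.126)) = 0.291.
μ = 2.51 − (-1.126)·0.291 = 2.838.
E[T] = exp(μ + σ²/2) = exp(2.838 + 0.0425) = 17.8 m/s.

E[T] ≈ 17.8 m/s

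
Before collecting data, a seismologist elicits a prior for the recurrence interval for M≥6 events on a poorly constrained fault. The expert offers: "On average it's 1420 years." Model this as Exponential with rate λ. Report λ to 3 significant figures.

λ ≈ 0.000704

Exponential mean = 1/λ, so λ = 1/1420.0 = 0.000704.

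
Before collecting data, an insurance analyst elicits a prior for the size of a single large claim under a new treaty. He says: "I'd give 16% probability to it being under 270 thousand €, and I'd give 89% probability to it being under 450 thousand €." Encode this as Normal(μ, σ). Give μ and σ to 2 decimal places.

For Normal(μ,σ), the p-quantile is μ + z_p·σ. Here z_{0.16} = -0.9945, z_{0.89} = 1.227.
So 270 = μ − 0.9945σ and 450 = μ + 1.227σ.
Subtracting: σ = (450 − 270)/(1.227 − (-0.9945)) = 81.05.
Then μ = 270 − (-0.9945)·81.05 = 350.60.

μ = 350.60, σ = 81.05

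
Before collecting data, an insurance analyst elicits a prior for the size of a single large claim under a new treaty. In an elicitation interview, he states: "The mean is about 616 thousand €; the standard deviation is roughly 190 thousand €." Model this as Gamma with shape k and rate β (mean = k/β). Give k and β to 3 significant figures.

k ≈ 10.5, β ≈ 0.0171

For Gamma(k, rate β): mean = k/β, variance = k/β², so CV = 1/√k.
CV = SD/mean = 190/616 = 0.3084, hence k = 1/CV² = 10.5.
Then β = k/mean = 10.5/616 = 0.0171.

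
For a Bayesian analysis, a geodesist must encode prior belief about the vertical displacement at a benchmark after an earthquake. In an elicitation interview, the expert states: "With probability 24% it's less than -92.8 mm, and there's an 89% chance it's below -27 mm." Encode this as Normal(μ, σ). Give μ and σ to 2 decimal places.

For Normal(μ,σ), the p-quantile is μ + z_p·σ. Here z_{0.24} = -0.7063, z_{0.89} = 1.227.
So -92.8 = μ − 0.7063σ and -27 = μ + 1.227σ.
Subtracting: σ = (-27 − -92.8)/(1.227 − (-0.7063)) = 34.04.
Then μ = -92.8 − (-0.7063)·34.04 = -68.76.

μ = -68.76, σ = 34.04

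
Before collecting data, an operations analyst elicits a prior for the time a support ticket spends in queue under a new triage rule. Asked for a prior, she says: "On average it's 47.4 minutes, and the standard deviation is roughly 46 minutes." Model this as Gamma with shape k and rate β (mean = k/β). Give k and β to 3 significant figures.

For Gamma(k, rate β): mean = k/β, variance = k/β², so CV = 1/√k.
CV = SD/mean = 46/47.4 = 0.9705, hence k = 1/CV² = 1.06.
Then β = k/mean = 1.06/47.4 = 0.0224.

k ≈ 1.06, β ≈ 0.0224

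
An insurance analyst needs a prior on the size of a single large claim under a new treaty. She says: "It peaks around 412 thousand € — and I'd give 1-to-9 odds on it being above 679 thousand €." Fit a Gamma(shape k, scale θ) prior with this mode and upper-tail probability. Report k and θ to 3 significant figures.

k ≈ 8.56, θ ≈ 54.5

Gamma(k,θ) with k>1 has mode (k−1)θ, so θ = 412/(k−1).
Need P(X < 679) = 0.9 with θ tied to k this way. Start at k = 2, θ = 412: P(X<679) ≈ 0.490.
Too low — raise k to concentrate. Iterating converges to k ≈ 8.56.
Then θ = 412/(8.56−1) ≈ 54.5.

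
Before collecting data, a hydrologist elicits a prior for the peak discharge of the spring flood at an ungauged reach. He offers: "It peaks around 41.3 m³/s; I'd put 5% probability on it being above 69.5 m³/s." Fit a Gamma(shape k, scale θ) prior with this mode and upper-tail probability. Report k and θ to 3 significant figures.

Gamma(k,θ) with k>1 has mode (k−1)θ, so θ = 41.3/(k−1).
Need P(X < 69.5) = 0.95 with θ tied to k this way. Start at k = 2, θ = 41.3: P(X<69.5) ≈ 0.501.
Too low — raise k to concentrate. Iterating converges to k ≈ 11.3.
Then θ = 41.3/(11.3−1) ≈ 4.01.

k ≈ 11.3, θ ≈ 4.01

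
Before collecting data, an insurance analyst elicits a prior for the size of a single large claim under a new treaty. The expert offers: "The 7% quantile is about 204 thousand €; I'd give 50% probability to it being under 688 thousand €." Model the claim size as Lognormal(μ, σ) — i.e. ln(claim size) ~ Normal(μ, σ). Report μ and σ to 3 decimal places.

μ ≈ 6.534, σ ≈ 0.824

If T ~ Lognormal(μ,σ) then ln T ~ Normal(μ,σ), so the p-quantile of ln T is μ + z_p·σ.
ln(204) = 5.318 and ln(688) = 6.534; z_{0.07} = -1.476, z_{0.5} = 0.
σ = (6.534 − 5.318)/(0 − (-1.476)) = 0.824.
μ = 5.318 − (-1.476)·0.824 = 6.534.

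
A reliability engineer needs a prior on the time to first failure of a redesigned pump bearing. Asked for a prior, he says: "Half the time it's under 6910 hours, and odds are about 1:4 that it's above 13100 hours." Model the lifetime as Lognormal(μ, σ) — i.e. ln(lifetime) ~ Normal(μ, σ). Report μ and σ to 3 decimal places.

If T ~ Lognormal(μ,σ) then ln T ~ Normal(μ,σ), so the p-quantile of ln T is μ + z_p·σ.
ln(6910) = 8.841 and ln(13100) = 9.48; z_{0.5} = 0, z_{0.8} = 0.8416.
σ = (9.48 − 8.841)/(0.8416 − (0)) = 0.760.
μ = 8.841 − (0)·0.760 = 8.841.

μ ≈ 8.841, σ ≈ 0.760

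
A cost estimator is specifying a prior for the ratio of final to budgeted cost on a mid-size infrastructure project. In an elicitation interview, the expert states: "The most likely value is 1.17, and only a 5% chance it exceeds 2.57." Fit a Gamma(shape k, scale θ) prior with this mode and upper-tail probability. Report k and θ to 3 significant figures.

Gamma(k,θ) with k>1 has mode (k−1)θ, so θ = 1.17/(k−1).
Need P(X < 2.57) = 0.95 with θ tied to k this way. Start at k = 2, θ = 1.17: P(X<2.57) ≈ 0.645.
Too low — raise k to concentrate. Iterating converges to k ≈ 5.44.
Then θ = 1.17/(5.44−1) ≈ 0.263.

k ≈ 5.44, θ ≈ 0.263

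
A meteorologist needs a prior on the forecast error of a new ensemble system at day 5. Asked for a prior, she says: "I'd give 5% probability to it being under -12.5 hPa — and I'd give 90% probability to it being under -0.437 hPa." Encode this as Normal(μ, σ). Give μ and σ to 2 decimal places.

The p-quantile of Normal(μ,σ) is μ + z_p·σ, with z_{0.05} = -1.645 and z_{0.9} = 1.282.
Eliminate σ: μ = (z₂·x₁ − z₁·x₂)/(z₂ − z₁) = (1.282·-12.5 − (-1.645)·-0.437)/2.926 = -5.72.
Then σ = (x₂ − x₁)/(z₂ − z₁) = (-0.437 − -12.5)/2.926 = 4.12.

μ = -5.72, σ = 4.12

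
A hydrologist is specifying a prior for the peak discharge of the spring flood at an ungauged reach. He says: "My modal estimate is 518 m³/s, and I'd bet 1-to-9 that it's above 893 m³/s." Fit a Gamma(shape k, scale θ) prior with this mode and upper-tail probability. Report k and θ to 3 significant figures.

k ≈ 7.39, θ ≈ 81

Gamma(k,θ) with k>1 has mode (k−1)θ, so θ = 518/(k−1).
Need P(X < 893) = 0.9 with θ tied to k this way. Start at k = 2, θ = 518: P(X<893) ≈ 0.514.
Too low — raise k to concentrate. Iterating converges to k ≈ 7.39.
Then θ = 518/(7.39−1) ≈ 81.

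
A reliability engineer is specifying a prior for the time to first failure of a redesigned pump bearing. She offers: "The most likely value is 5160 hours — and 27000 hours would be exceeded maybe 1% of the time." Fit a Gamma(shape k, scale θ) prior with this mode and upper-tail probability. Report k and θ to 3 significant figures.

Gamma(k,θ) with k>1 has mode (k−1)θ, so θ = 5160/(k−1).
Need P(X < 27000) = 0.99 with θ tied to k this way. Start at k = 2, θ = 5160: P(X<27000) ≈ 0.967.
Too low — raise k to concentrate. Iterating converges to k ≈ 2.41.
Then θ = 5160/(2.41−1) ≈ 3660.

k ≈ 2.41, θ ≈ 3660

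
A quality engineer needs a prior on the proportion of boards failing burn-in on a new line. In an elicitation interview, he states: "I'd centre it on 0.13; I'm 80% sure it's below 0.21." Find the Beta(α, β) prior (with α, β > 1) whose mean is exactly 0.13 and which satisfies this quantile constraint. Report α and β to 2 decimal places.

α ≈ 1.14, β ≈ 7.62

With mean 0.13 fixed, write α = 0.13s, β = 0.87s where s = α+β.
Need P(θ < 0.21) = 0.8 under Beta(0.13s, 0.87s). Normal approximation: (q−m)/√(m(1−m)/s) ≈ z_{0.8} = 0.842, so s ≈ 0.13·0.87·(0.842)²/(0.21−0.13)² = 12.5.
At s = 12.5: P(θ<0.21) ≈ 0.822. Adjusting to match 0.8 gives s ≈ 8.76.
So α = 0.13·8.76 ≈ 1.14, β = 0.87·8.76 ≈ 7.62.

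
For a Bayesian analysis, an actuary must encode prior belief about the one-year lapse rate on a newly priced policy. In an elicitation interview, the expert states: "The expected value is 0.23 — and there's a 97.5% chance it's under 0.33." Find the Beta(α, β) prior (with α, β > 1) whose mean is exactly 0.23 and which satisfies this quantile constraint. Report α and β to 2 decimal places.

With mean 0.23 fixed, write α = 0.23s, β = 0.77s where s = α+β.
Need P(θ < 0.33) = 0.975 under Beta(0.23s, 0.77s). Normal approximation: (q−m)/√(m(1−m)/s) ≈ z_{0.975} = 1.96, so s ≈ 0.23·0.77·(1.96)²/(0.33−0.23)² = 68.0.
At s = 68.0: P(θ<0.33) ≈ 0.968. Adjusting to match 0.975 gives s ≈ 76.41.
So α = 0.23·76.41 ≈ 17.57, β = 0.77·76.41 ≈ 58.83.

α ≈ 17.57, β ≈ 58.83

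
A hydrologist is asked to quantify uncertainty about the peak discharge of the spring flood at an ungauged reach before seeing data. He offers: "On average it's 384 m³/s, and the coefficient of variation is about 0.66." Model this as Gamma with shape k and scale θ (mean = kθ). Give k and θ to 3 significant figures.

For Gamma(k, scale θ): mean = kθ, variance = kθ², so CV = 1/√k.
CV = 0.66, hence k = 1/CV² = 2.3.
Then θ = mean/k = 384/2.3 = 167.

k ≈ 2.3, θ ≈ 167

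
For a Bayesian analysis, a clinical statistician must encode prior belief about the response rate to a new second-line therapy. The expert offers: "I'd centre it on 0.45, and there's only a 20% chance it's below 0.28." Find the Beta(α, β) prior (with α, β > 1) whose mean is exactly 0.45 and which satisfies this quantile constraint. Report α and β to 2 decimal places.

α ≈ 2.81, β ≈ 3.44

With mean 0.45 fixed, write α = 0.45s, β = 0.55s where s = α+β.
Need P(θ < 0.28) = 0.2 under Beta(0.45s, 0.55s). Normal approximation: (q−m)/√(m(1−m)/s) ≈ z_{0.2} = -0.842, so s ≈ 0.45·0.55·(-0.842)²/(0.28−0.45)² = 6.1.
At s = 6.1: P(θ<0.28) ≈ 0.204. Adjusting to match 0.2 gives s ≈ 6.25.
So α = 0.45·6.25 ≈ 2.81, β = 0.55·6.25 ≈ 3.44.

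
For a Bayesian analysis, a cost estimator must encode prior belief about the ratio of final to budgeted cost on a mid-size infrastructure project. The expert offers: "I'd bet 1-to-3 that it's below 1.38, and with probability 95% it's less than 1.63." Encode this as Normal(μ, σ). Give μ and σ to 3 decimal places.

μ = 1.453, σ = 0.108

The p-quantile of Normal(μ,σ) is μ + z_p·σ, with z_{0.25} = -0.6745 and z_{0.95} = 1.645.
Eliminate σ: μ = (z₂·x₁ − z₁·x₂)/(z₂ − z₁) = (1.645·1.38 − (-0.6745)·1.63)/2.319 = 1.453.
Then σ = (x₂ − x₁)/(z₂ − z₁) = (1.63 − 1.38)/2.319 = 0.108.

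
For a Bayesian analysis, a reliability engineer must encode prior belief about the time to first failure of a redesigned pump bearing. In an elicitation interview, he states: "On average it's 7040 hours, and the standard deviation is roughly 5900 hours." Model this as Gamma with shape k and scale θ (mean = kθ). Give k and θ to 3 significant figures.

For Gamma(k, scale θ): mean = kθ, variance = kθ², so CV = 1/√k.
CV = SD/mean = 5900/7040 = 0.8381, hence k = 1/CV² = 1.42.
Then θ = mean/k = 7040/1.42 = 4940.

k ≈ 1.42, θ ≈ 4940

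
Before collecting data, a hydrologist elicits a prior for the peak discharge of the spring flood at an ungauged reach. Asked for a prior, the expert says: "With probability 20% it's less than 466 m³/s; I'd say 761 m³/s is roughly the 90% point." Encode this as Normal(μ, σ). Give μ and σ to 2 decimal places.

μ = 582.94, σ = 138.94

For Normal(μ,σ), the p-quantile is μ + z_p·σ. Here z_{0.2} = -0.8416, z_{0.9} = 1.282.
So 466 = μ − 0.8416σ and 761 = μ + 1.282σ.
Subtracting: σ = (761 − 466)/(1.282 − (-0.8416)) = 138.94.
Then μ = 466 − (-0.8416)·138.94 = 582.94.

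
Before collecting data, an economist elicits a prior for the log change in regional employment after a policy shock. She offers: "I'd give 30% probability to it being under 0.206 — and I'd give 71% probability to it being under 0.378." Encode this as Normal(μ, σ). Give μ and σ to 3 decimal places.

The p-quantile of Normal(μ,σ) is μ + z_p·σ, with z_{0.3} = -0.5244 and z_{0.71} = 0.5534.
Eliminate σ: μ = (z₂·x₁ − z₁·x₂)/(z₂ − z₁) = (0.5534·0.206 − (-0.5244)·0.378)/1.078 = 0.290.
Then σ = (x₂ − x₁)/(z₂ − z₁) = (0.378 − 0.206)/1.078 = 0.160.

μ = 0.290, σ = 0.160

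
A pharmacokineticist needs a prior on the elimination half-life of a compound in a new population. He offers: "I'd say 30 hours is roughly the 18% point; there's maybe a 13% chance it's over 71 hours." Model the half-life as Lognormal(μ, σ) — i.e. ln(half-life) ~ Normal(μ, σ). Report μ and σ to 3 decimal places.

If T ~ Lognormal(μ,σ) then ln T ~ Normal(μ,σ), so the p-quantile of ln T is μ + z_p·σ.
ln(30) = 3.401 and ln(71) = 4.263; z_{0.18} = -0.9154, z_{0.87} = 1.126.
σ = (4.263 − 3.401)/(1.126 − (-0.9154)) = 0.422.
μ = 3.401 − (-0.9154)·0.422 = 3.787.

μ ≈ 3.787, σ ≈ 0.422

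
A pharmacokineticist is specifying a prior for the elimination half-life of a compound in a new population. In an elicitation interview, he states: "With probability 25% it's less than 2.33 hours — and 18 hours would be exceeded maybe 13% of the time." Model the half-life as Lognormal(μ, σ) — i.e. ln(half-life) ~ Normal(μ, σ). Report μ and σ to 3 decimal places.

μ ≈ 1.612, σ ≈ 1.135

If T ~ Lognormal(μ,σ) then ln T ~ Normal(μ,σ), so the p-quantile of ln T is μ + z_p·σ.
ln(2.33) = 0.8459 and ln(18) = 2.89; z_{0.25} = -0.6745, z_{0.87} = 1.126.
σ = (2.89 − 0.8459)/(1.126 − (-0.6745)) = 1.135.
μ = 0.8459 − (-0.6745)·1.135 = 1.612.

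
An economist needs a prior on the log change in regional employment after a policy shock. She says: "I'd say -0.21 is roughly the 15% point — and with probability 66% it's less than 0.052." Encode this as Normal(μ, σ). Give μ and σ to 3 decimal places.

For Normal(μ,σ), the p-quantile is μ + z_p·σ. Here z_{0.15} = -1.036, z_{0.66} = 0.4125.
So -0.21 = μ − 1.036σ and 0.052 = μ + 0.4125σ.
Subtracting: σ = (0.052 − -0.21)/(0.4125 − (-1.036)) = 0.181.
Then μ = -0.21 − (-1.036)·0.181 = -0.023.

μ = -0.023, σ = 0.181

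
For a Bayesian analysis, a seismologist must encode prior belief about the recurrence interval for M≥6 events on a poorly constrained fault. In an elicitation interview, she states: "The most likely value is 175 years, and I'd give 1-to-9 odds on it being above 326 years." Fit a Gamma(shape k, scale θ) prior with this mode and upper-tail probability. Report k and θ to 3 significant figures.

Gamma(k,θ) with k>1 has mode (k−1)θ, so θ = 175/(k−1).
Need P(X < 326) = 0.9 with θ tied to k this way. Start at k = 2, θ = 175: P(X<326) ≈ 0.556.
Too low — raise k to concentrate. Iterating converges to k ≈ 5.93.
Then θ = 175/(5.93−1) ≈ 35.5.

k ≈ 5.93, θ ≈ 35.5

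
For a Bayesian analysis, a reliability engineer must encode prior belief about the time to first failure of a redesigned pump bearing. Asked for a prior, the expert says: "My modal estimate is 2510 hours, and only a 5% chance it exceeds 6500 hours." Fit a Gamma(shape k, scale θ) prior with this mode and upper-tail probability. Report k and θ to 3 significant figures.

k ≈ 3.99, θ ≈ 840

Gamma(k,θ) with k>1 has mode (k−1)θ, so θ = 2510/(k−1).
Need P(X < 6500) = 0.95 with θ tied to k this way. Start at k = 2, θ = 2510: P(X<6500) ≈ 0.731.
Too low — raise k to concentrate. Iterating converges to k ≈ 3.99.
Then θ = 2510/(3.99−1) ≈ 840.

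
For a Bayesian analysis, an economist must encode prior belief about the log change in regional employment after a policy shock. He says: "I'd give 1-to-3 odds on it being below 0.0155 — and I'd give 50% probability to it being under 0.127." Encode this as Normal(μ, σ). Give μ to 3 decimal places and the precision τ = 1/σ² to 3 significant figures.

μ = 0.127, τ = 36.6

The p-quantile of Normal(μ,σ) is μ + z_p·σ, with z_{0.25} = -0.6745 and z_{0.5} = 0.
Eliminate σ: μ = (z₂·x₁ − z₁·x₂)/(z₂ − z₁) = (0·0.0155 − (-0.6745)·0.127)/0.6745 = 0.127.
Then σ = (x₂ − x₁)/(z₂ − z₁) = (0.127 − 0.0155)/0.6745 = 0.165.
Precision τ = 1/σ² = 1/0.1653² = 36.6.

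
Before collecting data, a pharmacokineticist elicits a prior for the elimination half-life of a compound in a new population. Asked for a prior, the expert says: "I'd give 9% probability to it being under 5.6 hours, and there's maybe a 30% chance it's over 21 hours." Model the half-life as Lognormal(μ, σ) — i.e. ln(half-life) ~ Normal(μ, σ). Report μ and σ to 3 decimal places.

If T ~ Lognormal(μ,σ) then ln T ~ Normal(μ,σ), so the p-quantile of ln T is μ + z_p·σ.
ln(5.6) = 1.723 and ln(21) = 3.045; z_{0.09} = -1.341, z_{0.7} = 0.5244.
σ = (3.045 − 1.723)/(0.5244 − (-1.341)) = 0.709.
μ = 1.723 − (-1.341)·0.709 = 2.673.

μ ≈ 2.673, σ ≈ 0.709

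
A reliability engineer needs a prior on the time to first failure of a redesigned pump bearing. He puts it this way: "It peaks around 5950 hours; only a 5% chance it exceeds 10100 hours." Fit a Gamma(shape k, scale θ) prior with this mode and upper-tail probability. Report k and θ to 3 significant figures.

k ≈ 11, θ ≈ 597

Gamma(k,θ) with k>1 has mode (k−1)θ, so θ = 5950/(k−1).
Need P(X < 10100) = 0.95 with θ tied to k this way. Start at k = 2, θ = 5950: P(X<10100) ≈ 0.506.
Too low — raise k to concentrate. Iterating converges to k ≈ 11.
Then θ = 5950/(11−1) ≈ 597.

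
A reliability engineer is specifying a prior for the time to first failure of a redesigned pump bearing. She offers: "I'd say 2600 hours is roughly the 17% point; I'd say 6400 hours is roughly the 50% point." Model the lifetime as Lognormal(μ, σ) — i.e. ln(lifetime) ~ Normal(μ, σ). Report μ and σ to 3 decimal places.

μ ≈ 8.764, σ ≈ 0.944

If T ~ Lognormal(μ,σ) then ln T ~ Normal(μ,σ), so the p-quantile of ln T is μ + z_p·σ.
ln(2600) = 7.863 and ln(6400) = 8.764; z_{0.17} = -0.9542, z_{0.5} = 0.
σ = (8.764 − 7.863)/(0 − (-0.9542)) = 0.944.
μ = 7.863 − (-0.9542)·0.944 = 8.764.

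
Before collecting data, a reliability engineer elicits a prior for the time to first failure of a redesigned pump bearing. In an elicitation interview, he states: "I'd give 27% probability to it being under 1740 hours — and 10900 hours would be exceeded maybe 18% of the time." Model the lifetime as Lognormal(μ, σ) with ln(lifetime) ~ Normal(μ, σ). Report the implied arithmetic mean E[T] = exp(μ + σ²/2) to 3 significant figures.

If T ~ Lognormal(μ,σ) then ln T ~ Normal(μ,σ), so the p-quantile of ln T is μ + z_p·σ.
ln(1740) = 7.462 and ln(10900) = 9.297; z_{0.27} = -0.6128, z_{0.82} = 0.9154.
σ = (9.297 − 7.462)/(0.9154 − (-0.6128)) = 1.201.
μ = 7.462 − (-0.6128)·1.201 = 8.197.
E[T] = exp(μ + σ²/2) = exp(8.197 + 0.7208) = 7470 hours.

E[T] ≈ 7470 hours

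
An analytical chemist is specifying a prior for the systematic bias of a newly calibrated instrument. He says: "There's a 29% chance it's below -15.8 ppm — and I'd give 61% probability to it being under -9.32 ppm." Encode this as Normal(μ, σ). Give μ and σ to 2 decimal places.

For Normal(μ,σ), the p-quantile is μ + z_p·σ. Here z_{0.29} = -0.5534, z_{0.61} = 0.2793.
So -15.8 = μ − 0.5534σ and -9.32 = μ + 0.2793σ.
Subtracting: σ = (-9.32 − -15.8)/(0.2793 − (-0.5534)) = 7.78.
Then μ = -15.8 − (-0.5534)·7.78 = -11.49.

μ = -11.49, σ = 7.78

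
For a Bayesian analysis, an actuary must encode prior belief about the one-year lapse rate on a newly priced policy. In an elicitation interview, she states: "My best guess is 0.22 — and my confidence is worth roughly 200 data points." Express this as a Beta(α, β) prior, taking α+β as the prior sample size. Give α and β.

α = 44, β = 156

Under the effective-sample-size interpretation, Beta(α, β) has prior mean α/(α+β) and prior sample size α+β.
So α+β = 200 and α/(α+β) = 0.22, giving α = 0.22·200 = 44 and β = 200 − 44 = 156.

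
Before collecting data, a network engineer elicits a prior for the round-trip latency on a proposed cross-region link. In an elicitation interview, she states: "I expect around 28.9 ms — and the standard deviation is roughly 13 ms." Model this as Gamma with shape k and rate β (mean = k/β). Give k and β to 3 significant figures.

k ≈ 4.94, β ≈ 0.171

For Gamma(k, rate β): mean = k/β, variance = k/β², so CV = 1/√k.
CV = SD/mean = 13/28.9 = 0.4498, hence k = 1/CV² = 4.94.
Then β = k/mean = 4.94/28.9 = 0.171.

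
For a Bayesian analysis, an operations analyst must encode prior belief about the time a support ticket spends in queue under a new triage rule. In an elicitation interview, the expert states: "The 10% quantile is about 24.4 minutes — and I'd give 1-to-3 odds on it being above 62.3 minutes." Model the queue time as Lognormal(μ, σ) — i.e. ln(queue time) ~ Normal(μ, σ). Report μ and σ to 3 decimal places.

μ ≈ 3.809, σ ≈ 0.479

If T ~ Lognormal(μ,σ) then ln T ~ Normal(μ,σ), so the p-quantile of ln T is μ + z_p·σ.
ln(24.4) = 3.195 and ln(62.3) = 4.132; z_{0.1} = -1.282, z_{0.75} = 0.6745.
σ = (4.132 − 3.195)/(0.6745 − (-1.282)) = 0.479.
μ = 3.195 − (-1.282)·0.479 = 3.809.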